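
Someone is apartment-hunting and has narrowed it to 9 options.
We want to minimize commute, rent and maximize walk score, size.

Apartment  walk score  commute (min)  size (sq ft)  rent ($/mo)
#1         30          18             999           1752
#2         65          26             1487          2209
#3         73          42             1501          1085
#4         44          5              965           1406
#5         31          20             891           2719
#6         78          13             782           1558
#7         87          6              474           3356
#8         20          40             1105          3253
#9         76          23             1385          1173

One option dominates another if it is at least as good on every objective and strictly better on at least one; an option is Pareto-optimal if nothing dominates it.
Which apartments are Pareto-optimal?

#1, #2, #3, #4, #6, #7, #9

#1: not dominated.
#2: not dominated.
#3: not dominated (best size).
#4: not dominated (best commute).
#5: dominated by #4 (walk score 44≥31, commute 5≤20, size 965≥891, rent 1406≤2719).
#6: not dominated.
#7: not dominated (best walk score).
#8: dominated by #2 (walk score 65≥20, commute 26≤40, size 1487≥1105, rent 2209≤3253).
#9: not dominated.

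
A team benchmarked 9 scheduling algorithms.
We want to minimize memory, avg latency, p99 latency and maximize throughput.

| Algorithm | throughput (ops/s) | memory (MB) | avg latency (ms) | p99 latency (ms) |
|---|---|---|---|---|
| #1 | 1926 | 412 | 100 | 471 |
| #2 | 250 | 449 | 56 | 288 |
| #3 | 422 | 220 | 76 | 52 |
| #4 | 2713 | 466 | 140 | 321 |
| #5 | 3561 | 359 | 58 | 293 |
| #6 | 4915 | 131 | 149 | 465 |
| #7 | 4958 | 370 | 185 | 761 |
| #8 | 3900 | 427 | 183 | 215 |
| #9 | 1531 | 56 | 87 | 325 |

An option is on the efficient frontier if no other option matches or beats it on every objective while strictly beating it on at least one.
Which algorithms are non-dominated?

#2, #3, #5, #6, #7, #8, #9

#1: dominated by #5 (throughput 3561≥1926, memory 359≤412, avg latency 58≤100, p99 latency 293≤471).
#2: not dominated (best avg latency).
#3: not dominated (best p99 latency).
#4: dominated by #5 (throughput 3561≥2713, memory 359≤466, avg latency 58≤140, p99 latency 293≤321).
#5: not dominated.
#6: not dominated.
#7: not dominated (best throughput).
#8: not dominated.
#9: not dominated (best memory).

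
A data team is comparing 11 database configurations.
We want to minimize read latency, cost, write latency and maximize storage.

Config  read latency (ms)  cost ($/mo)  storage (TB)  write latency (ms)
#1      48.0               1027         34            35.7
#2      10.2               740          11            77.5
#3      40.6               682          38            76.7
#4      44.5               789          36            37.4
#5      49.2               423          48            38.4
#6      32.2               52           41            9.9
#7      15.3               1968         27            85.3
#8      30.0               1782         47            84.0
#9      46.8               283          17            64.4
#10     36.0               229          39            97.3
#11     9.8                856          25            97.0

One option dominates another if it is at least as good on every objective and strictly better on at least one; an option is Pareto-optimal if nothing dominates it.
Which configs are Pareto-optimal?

#1: dominated by #6 (read latency 32.2≤48.0, cost 52≤1027, storage 41≥34, write latency 9.9≤35.7).
#2: not dominated.
#3: dominated by #6 (read latency 32.2≤40.6, cost 52≤682, storage 41≥38, write latency 9.9≤76.7).
#4: dominated by #6 (read latency 32.2≤44.5, cost 52≤789, storage 41≥36, write latency 9.9≤37.4).
#5: not dominated (best storage).
#6: not dominated (best cost).
#7: not dominated.
#8: not dominated.
#9: dominated by #6 (read latency 32.2≤46.8, cost 52≤283, storage 41≥17, write latency 9.9≤64.4).
#10: dominated by #6 (read latency 32.2≤36.0, cost 52≤229, storage 41≥39, write latency 9.9≤97.3).
#11: not dominated (best read latency).

#2, #5, #6, #7, #8, #11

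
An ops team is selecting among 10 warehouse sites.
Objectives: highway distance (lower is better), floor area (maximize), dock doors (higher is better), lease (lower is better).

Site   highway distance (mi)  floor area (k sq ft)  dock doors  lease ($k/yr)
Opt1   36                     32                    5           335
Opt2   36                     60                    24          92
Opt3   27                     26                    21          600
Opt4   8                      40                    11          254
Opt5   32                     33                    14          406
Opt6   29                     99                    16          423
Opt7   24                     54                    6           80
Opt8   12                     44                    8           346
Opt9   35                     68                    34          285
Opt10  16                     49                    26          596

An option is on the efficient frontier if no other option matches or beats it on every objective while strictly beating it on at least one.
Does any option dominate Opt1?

Opt2 vs Opt1: highway distance 36≤36, floor area 60≥32, dock doors 24≥5, lease 92≤335 — Opt2 is at least as good on every objective and strictly better on at least one, so Opt2 dominates Opt1.

Yes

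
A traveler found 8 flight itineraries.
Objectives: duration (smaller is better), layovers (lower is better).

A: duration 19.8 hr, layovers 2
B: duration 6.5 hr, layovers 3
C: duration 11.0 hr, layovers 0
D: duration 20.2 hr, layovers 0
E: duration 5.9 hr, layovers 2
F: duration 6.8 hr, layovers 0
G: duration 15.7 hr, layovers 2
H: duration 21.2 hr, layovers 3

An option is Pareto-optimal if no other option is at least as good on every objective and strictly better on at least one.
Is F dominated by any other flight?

No

A: worse on duration (19.8 vs 6.8).
B: worse on layovers (3 vs 0).
C: worse on duration (11.0 vs 6.8).
D: worse on duration (20.2 vs 6.8).
E: worse on layovers (2 vs 0).
G: worse on duration (15.7 vs 6.8).
H: worse on duration (21.2 vs 6.8).
No option is at least as good as F on every objective and strictly better on one.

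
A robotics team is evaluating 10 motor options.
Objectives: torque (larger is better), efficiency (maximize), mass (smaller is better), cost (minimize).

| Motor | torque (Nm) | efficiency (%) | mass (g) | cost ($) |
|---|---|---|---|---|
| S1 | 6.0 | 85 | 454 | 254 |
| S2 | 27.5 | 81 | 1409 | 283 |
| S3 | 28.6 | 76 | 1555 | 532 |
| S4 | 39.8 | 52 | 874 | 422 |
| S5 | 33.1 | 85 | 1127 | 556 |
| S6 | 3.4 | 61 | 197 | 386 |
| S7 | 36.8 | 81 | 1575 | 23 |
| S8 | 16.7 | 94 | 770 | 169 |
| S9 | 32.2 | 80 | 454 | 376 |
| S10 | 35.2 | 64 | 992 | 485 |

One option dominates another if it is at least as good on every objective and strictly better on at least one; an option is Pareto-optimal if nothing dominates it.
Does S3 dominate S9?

S3 vs S9: S3 is worse on torque (28.6 vs 32.2), so it does not dominate S9.

No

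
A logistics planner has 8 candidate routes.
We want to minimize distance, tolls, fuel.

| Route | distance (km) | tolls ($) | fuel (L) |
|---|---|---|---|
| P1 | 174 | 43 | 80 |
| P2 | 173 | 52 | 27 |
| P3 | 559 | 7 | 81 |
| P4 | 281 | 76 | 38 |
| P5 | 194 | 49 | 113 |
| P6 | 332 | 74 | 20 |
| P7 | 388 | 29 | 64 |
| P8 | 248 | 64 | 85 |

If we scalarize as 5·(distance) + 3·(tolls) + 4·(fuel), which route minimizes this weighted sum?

P1: 5·174 + 3·43 + 4·80 = 1319
P2: 5·173 + 3·52 + 4·27 = 1129
P3: 5·559 + 3·7 + 4·81 = 3140
P4: 5·281 + 3·76 + 4·38 = 1785
P5: 5·194 + 3·49 + 4·113 = 1569
P6: 5·332 + 3·74 + 4·20 = 1962
P7: 5·388 + 3·29 + 4·64 = 2283
P8: 5·248 + 3·64 + 4·85 = 1772
Lowest: P2 at 1129.

P2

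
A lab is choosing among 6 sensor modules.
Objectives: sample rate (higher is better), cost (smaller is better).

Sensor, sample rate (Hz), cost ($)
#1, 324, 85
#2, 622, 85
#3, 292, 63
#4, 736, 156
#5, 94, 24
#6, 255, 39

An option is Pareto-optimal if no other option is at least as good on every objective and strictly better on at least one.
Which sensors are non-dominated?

#2, #3, #4, #5, #6

#1: dominated by #2 (sample rate 622≥324, cost 85≤85).
#2: not dominated.
#3: not dominated.
#4: not dominated (best sample rate).
#5: not dominated (best cost).
#6: not dominated.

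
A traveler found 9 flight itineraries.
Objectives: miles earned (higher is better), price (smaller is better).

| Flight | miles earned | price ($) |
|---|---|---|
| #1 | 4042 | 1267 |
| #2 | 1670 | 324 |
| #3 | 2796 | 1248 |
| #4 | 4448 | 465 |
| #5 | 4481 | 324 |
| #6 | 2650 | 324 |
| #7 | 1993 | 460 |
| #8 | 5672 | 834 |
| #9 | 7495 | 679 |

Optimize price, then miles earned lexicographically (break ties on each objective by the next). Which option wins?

#5

First minimize price: best is 324, kept {#2, #5, #6}.
Then maximize miles earned: best is 4481, kept {#5}.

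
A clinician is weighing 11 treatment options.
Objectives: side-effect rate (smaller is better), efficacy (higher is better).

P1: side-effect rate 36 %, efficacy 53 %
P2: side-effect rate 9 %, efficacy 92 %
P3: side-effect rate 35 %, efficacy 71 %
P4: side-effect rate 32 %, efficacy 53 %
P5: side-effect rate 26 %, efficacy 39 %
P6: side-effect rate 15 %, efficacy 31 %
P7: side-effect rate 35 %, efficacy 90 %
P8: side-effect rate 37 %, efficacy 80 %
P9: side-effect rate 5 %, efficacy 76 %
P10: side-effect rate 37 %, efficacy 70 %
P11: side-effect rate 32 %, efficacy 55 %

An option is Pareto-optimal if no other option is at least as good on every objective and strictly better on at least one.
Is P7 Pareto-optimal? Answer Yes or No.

P2 vs P7: side-effect rate 9≤35, efficacy 92≥90 — P2 is at least as good on every objective and strictly better on at least one, so P2 dominates P7.

No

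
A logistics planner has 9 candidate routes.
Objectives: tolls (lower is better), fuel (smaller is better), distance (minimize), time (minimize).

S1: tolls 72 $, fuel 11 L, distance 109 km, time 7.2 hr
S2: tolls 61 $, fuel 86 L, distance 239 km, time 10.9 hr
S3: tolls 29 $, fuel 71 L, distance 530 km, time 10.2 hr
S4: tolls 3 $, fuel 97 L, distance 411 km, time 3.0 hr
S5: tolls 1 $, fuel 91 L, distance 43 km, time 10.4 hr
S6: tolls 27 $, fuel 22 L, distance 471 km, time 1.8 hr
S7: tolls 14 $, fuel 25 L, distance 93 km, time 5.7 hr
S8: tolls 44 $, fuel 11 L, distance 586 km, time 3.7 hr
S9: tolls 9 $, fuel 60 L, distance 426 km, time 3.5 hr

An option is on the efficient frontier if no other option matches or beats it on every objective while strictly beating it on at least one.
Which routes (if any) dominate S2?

S7

S7: tolls 14≤61, fuel 25≤86, distance 93≤239, time 5.7≤10.9 — dominates S2.
Others (S1, S3, S4, S5, S6, S8, S9) are each worse than S2 on at least one objective.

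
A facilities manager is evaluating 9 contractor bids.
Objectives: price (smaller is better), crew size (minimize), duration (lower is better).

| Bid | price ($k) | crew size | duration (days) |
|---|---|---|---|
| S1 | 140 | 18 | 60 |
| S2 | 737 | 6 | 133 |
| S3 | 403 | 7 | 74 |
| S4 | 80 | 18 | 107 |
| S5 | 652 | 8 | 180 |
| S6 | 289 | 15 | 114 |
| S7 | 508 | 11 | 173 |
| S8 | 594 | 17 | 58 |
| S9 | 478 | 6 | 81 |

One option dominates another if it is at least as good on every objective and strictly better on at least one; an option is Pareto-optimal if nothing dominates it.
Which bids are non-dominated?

S1, S3, S4, S6, S8, S9

S1: not dominated.
S2: dominated by S9 (price 478≤737, crew size 6≤6, duration 81≤133).
S3: not dominated.
S4: not dominated (best price).
S5: dominated by S3 (price 403≤652, crew size 7≤8, duration 74≤180).
S6: not dominated.
S7: dominated by S3 (price 403≤508, crew size 7≤11, duration 74≤173).
S8: not dominated (best duration).
S9: not dominated.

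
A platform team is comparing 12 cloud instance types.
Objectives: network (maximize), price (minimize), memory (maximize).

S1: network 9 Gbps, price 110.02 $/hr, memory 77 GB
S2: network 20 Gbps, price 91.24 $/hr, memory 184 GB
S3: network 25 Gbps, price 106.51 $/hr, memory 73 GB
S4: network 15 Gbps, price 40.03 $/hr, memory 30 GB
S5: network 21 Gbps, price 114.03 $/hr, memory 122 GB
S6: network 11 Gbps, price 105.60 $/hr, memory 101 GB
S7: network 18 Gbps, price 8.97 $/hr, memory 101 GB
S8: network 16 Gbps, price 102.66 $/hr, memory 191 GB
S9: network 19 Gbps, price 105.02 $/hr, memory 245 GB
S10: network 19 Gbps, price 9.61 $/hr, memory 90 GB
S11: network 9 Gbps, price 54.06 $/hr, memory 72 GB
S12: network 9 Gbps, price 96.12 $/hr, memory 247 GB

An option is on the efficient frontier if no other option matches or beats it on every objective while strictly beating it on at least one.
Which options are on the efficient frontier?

S2, S3, S5, S7, S8, S9, S10, S12

S1: dominated by S2 (network 20≥9, price 91.24≤110.02, memory 184≥77).
S2: not dominated.
S3: not dominated (best network).
S4: dominated by S7 (network 18≥15, price 8.97≤40.03, memory 101≥30).
S5: not dominated.
S6: dominated by S2 (network 20≥11, price 91.24≤105.60, memory 184≥101).
S7: not dominated (best price).
S8: not dominated.
S9: not dominated.
S10: not dominated.
S11: dominated by S7 (network 18≥9, price 8.97≤54.06, memory 101≥72).
S12: not dominated (best memory).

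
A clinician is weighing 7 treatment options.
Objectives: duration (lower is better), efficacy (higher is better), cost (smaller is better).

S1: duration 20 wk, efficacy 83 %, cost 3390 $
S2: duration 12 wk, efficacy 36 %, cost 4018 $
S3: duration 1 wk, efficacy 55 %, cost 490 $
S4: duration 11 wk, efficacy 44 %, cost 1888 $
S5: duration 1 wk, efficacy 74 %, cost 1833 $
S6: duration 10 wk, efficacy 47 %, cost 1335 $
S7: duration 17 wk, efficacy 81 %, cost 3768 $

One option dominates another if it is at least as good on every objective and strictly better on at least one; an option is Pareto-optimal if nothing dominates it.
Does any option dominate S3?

S1: worse on duration (20 vs 1).
S2: worse on duration (12 vs 1).
S4: worse on duration (11 vs 1).
S5: worse on cost (1833 vs 490).
S6: worse on duration (10 vs 1).
S7: worse on duration (17 vs 1).
No option is at least as good as S3 on every objective and strictly better on one.

No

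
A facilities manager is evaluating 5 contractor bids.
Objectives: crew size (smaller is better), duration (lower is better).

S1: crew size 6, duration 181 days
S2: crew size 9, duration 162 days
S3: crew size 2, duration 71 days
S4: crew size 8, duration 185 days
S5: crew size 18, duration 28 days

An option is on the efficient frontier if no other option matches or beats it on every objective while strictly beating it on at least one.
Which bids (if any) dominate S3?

none

S1: worse on crew size (6 vs 2).
S2: worse on crew size (9 vs 2).
S4: worse on crew size (8 vs 2).
S5: worse on crew size (18 vs 2).
No option dominates S3.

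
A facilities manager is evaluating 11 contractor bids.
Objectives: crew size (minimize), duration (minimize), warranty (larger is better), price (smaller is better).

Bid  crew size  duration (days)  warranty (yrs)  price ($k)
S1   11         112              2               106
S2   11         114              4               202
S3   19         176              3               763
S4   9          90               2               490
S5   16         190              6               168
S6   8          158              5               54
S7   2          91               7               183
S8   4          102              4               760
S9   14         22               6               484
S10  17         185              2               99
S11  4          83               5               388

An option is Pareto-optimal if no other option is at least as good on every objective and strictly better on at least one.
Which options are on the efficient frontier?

S1: not dominated.
S2: dominated by S7 (crew size 2≤11, duration 91≤114, warranty 7≥4, price 183≤202).
S3: dominated by S2 (crew size 11≤19, duration 114≤176, warranty 4≥3, price 202≤763).
S4: dominated by S11 (crew size 4≤9, duration 83≤90, warranty 5≥2, price 388≤490).
S5: not dominated.
S6: not dominated (best price).
S7: not dominated (best crew size).
S8: dominated by S7 (crew size 2≤4, duration 91≤102, warranty 7≥4, price 183≤760).
S9: not dominated (best duration).
S10: dominated by S6 (crew size 8≤17, duration 158≤185, warranty 5≥2, price 54≤99).
S11: not dominated.

S1, S5, S6, S7, S9, S11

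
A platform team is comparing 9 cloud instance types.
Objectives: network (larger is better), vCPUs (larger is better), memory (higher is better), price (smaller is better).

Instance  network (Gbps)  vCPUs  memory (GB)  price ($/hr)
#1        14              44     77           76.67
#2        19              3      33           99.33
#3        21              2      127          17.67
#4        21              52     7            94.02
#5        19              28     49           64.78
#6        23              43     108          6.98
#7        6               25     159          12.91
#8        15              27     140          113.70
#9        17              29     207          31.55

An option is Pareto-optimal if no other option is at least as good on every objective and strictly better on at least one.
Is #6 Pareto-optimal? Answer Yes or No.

#1: worse on network (14 vs 23).
#2: worse on network (19 vs 23).
#3: worse on network (21 vs 23).
#4: worse on network (21 vs 23).
#5: worse on network (19 vs 23).
#7: worse on network (6 vs 23).
#8: worse on network (15 vs 23).
#9: worse on network (17 vs 23).
No option is at least as good as #6 on every objective and strictly better on one.

Yes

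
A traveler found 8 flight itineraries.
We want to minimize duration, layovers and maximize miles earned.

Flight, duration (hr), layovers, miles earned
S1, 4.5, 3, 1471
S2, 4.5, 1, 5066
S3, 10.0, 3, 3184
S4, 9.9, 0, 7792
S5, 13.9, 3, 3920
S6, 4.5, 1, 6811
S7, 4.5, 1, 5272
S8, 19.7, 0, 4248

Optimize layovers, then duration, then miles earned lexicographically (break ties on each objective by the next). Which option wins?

First minimize layovers: best is 0, kept {S4, S8}.
Then minimize duration: best is 9.9, kept {S4}.

S4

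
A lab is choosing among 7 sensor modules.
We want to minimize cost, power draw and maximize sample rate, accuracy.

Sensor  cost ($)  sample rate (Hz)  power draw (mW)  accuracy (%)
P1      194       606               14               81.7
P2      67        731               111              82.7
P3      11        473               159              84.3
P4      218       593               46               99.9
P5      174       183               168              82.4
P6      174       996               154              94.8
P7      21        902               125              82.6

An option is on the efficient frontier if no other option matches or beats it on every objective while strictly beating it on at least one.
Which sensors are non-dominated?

P1, P2, P3, P4, P6, P7

P1: not dominated (best power draw).
P2: not dominated.
P3: not dominated (best cost).
P4: not dominated (best accuracy).
P5: dominated by P2 (cost 67≤174, sample rate 731≥183, power draw 111≤168, accuracy 82.7≥82.4).
P6: not dominated (best sample rate).
P7: not dominated.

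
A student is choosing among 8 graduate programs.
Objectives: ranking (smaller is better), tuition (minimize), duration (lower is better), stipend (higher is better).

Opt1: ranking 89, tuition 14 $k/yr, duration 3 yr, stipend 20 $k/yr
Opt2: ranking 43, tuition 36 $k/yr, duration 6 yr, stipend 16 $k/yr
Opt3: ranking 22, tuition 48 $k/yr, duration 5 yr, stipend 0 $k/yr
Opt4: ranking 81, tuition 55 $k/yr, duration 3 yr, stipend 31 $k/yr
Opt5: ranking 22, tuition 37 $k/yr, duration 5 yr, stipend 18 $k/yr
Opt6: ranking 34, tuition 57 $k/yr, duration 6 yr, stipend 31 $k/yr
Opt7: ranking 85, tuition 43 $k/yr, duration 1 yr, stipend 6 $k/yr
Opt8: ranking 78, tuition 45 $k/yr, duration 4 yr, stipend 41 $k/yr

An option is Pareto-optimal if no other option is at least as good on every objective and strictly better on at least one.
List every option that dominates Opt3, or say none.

Opt5

Opt5: ranking 22≤22, tuition 37≤48, duration 5≤5, stipend 18≥0 — dominates Opt3.
Others (Opt1, Opt2, Opt4, Opt6, Opt7, Opt8) are each worse than Opt3 on at least one objective.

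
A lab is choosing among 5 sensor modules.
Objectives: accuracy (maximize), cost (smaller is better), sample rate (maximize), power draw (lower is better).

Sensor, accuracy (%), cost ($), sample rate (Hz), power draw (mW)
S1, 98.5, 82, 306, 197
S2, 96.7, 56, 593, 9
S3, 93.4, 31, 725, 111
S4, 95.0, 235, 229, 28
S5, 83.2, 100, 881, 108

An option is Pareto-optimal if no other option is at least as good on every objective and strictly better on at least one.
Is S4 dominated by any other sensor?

S2 vs S4: accuracy 96.7≥95.0, cost 56≤235, sample rate 593≥229, power draw 9≤28 — S2 is at least as good on every objective and strictly better on at least one, so S2 dominates S4.

Yes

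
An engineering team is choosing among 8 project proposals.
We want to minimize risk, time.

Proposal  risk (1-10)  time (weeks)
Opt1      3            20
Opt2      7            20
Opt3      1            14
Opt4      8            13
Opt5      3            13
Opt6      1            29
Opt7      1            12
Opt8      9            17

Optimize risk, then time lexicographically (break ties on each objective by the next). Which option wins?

First minimize risk: best is 1, kept {Opt3, Opt6, Opt7}.
Then minimize time: best is 12, kept {Opt7}.

Opt7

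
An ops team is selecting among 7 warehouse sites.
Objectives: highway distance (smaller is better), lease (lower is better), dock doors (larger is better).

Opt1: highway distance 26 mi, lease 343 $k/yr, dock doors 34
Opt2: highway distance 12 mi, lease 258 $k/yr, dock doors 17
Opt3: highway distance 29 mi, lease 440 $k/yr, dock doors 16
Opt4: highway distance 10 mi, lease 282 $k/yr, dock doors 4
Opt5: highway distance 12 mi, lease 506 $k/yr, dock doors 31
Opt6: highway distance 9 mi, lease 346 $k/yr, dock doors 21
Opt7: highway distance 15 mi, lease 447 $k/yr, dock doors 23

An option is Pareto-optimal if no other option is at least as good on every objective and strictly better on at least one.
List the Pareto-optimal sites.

Opt1, Opt2, Opt4, Opt5, Opt6, Opt7

Opt1: not dominated (best dock doors).
Opt2: not dominated (best lease).
Opt3: dominated by Opt1 (highway distance 26≤29, lease 343≤440, dock doors 34≥16).
Opt4: not dominated.
Opt5: not dominated.
Opt6: not dominated (best highway distance).
Opt7: not dominated.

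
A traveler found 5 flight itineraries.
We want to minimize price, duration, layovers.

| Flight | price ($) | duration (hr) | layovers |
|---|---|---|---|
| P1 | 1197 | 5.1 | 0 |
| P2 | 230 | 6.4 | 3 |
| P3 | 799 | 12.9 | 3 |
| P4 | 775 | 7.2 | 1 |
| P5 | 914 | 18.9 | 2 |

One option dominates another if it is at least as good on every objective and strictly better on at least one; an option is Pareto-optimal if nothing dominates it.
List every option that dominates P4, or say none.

none

P1: worse on price (1197 vs 775).
P2: worse on layovers (3 vs 1).
P3: worse on price (799 vs 775).
P5: worse on price (914 vs 775).
No option dominates P4.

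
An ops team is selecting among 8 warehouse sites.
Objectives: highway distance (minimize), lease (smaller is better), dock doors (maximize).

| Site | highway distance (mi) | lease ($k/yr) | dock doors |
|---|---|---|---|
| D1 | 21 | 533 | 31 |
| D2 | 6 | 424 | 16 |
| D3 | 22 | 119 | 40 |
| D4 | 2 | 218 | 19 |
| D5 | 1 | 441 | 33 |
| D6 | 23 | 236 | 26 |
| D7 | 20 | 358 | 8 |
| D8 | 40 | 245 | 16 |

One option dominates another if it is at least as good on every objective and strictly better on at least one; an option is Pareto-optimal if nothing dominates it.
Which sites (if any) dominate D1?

D5: highway distance 1≤21, lease 441≤533, dock doors 33≥31 — dominates D1.
Others (D2, D3, D4, D6, D7, D8) are each worse than D1 on at least one objective.

D5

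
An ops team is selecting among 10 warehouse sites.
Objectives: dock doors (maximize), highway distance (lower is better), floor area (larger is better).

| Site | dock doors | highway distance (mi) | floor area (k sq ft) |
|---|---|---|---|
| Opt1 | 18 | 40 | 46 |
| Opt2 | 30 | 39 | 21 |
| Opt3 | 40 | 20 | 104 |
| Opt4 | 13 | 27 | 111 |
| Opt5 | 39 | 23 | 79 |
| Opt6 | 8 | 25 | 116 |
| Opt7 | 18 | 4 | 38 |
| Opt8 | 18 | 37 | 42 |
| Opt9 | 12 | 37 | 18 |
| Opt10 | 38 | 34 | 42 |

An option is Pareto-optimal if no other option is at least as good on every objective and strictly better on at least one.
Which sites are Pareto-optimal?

Opt3, Opt4, Opt6, Opt7

Opt1: dominated by Opt3 (dock doors 40≥18, highway distance 20≤40, floor area 104≥46).
Opt2: dominated by Opt3 (dock doors 40≥30, highway distance 20≤39, floor area 104≥21).
Opt3: not dominated (best dock doors).
Opt4: not dominated.
Opt5: dominated by Opt3 (dock doors 40≥39, highway distance 20≤23, floor area 104≥79).
Opt6: not dominated (best floor area).
Opt7: not dominated (best highway distance).
Opt8: dominated by Opt3 (dock doors 40≥18, highway distance 20≤37, floor area 104≥42).
Opt9: dominated by Opt3 (dock doors 40≥12, highway distance 20≤37, floor area 104≥18).
Opt10: dominated by Opt3 (dock doors 40≥38, highway distance 20≤34, floor area 104≥42).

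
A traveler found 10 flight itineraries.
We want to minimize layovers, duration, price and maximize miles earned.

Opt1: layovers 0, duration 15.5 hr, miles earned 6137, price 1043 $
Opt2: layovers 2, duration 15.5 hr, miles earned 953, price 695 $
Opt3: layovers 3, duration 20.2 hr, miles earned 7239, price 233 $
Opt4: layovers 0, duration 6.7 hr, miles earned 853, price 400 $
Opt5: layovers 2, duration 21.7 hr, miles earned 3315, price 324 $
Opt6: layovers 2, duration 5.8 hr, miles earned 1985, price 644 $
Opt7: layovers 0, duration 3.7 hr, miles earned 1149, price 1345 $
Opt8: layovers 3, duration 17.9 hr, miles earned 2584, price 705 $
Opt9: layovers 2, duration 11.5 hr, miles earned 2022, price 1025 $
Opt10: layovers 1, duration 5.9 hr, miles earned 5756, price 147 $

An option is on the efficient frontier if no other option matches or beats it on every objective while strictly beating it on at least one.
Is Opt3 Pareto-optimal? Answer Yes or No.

Yes

Opt1: worse on miles earned (6137 vs 7239).
Opt2: worse on miles earned (953 vs 7239).
Opt4: worse on miles earned (853 vs 7239).
Opt5: worse on duration (21.7 vs 20.2).
Opt6: worse on miles earned (1985 vs 7239).
Opt7: worse on miles earned (1149 vs 7239).
Opt8: worse on miles earned (2584 vs 7239).
Opt9: worse on miles earned (2022 vs 7239).
Opt10: worse on miles earned (5756 vs 7239).
No option is at least as good as Opt3 on every objective and strictly better on one.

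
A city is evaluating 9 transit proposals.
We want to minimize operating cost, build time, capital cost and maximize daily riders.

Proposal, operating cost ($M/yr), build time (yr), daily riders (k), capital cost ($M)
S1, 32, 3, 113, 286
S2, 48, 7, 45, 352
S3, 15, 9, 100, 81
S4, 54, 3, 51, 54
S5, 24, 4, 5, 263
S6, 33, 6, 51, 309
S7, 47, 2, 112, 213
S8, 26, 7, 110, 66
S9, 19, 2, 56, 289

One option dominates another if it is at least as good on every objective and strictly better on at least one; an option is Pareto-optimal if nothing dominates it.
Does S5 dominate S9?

S5 vs S9: S5 is worse on operating cost (24 vs 19), so it does not dominate S9.

No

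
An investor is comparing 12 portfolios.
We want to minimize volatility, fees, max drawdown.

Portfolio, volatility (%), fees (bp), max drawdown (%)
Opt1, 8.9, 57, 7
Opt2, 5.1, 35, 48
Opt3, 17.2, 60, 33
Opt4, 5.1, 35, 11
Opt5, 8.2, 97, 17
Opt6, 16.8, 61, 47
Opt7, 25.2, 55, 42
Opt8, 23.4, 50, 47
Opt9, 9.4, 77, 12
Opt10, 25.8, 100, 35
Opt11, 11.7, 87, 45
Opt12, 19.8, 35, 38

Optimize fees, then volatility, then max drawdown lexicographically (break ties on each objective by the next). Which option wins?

First minimize fees: best is 35, kept {Opt2, Opt4, Opt12}.
Then minimize volatility: best is 5.1, kept {Opt2, Opt4}.
Then minimize max drawdown: best is 11, kept {Opt4}.

Opt4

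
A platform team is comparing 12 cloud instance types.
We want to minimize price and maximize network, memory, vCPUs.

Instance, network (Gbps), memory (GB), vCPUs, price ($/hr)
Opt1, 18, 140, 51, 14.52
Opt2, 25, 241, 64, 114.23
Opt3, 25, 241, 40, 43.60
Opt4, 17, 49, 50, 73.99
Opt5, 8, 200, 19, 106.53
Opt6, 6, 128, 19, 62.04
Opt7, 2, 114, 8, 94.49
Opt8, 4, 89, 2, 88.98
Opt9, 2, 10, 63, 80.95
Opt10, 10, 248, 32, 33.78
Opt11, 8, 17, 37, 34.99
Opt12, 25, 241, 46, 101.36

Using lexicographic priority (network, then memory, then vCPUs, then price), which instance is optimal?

Opt2

First maximize network: best is 25, kept {Opt2, Opt3, Opt12}.
Then maximize memory: best is 241, kept {Opt2, Opt3, Opt12}.
Then maximize vCPUs: best is 64, kept {Opt2}.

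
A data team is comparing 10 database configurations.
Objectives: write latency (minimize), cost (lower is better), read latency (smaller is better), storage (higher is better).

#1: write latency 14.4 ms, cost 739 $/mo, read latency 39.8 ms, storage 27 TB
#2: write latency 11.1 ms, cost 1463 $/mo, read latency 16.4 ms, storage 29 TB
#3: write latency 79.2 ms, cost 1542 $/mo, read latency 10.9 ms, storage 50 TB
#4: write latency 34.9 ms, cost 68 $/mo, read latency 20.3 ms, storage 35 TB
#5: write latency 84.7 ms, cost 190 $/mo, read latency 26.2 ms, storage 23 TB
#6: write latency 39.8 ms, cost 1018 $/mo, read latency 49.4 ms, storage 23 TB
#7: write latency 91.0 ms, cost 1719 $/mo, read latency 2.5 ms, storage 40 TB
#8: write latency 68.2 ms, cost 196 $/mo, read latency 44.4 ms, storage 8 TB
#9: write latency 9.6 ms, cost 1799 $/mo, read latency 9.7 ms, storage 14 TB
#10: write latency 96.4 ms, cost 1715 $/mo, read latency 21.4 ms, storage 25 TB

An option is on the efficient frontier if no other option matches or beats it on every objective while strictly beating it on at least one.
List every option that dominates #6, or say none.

#1: write latency 14.4≤39.8, cost 739≤1018, read latency 39.8≤49.4, storage 27≥23 — dominates #6.
#4: write latency 34.9≤39.8, cost 68≤1018, read latency 20.3≤49.4, storage 35≥23 — dominates #6.
Others (#2, #3, #5, #7, #8, #9, #10) are each worse than #6 on at least one objective.

#1, #4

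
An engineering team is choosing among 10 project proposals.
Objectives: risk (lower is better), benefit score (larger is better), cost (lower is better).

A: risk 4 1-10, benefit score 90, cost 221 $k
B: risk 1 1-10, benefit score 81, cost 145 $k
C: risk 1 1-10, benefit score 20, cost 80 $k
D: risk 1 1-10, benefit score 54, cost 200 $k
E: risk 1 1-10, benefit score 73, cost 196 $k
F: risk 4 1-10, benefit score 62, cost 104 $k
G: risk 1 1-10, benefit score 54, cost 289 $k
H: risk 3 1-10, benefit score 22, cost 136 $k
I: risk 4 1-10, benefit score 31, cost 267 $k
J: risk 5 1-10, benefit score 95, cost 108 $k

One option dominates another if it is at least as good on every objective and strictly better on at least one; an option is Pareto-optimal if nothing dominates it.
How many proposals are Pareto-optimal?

6

A: not dominated.
B: not dominated.
C: not dominated (best cost).
D: dominated by B (risk 1≤1, benefit score 81≥54, cost 145≤200).
E: dominated by B (risk 1≤1, benefit score 81≥73, cost 145≤196).
F: not dominated.
G: dominated by B (risk 1≤1, benefit score 81≥54, cost 145≤289).
H: not dominated.
I: dominated by A (risk 4≤4, benefit score 90≥31, cost 221≤267).
J: not dominated (best benefit score).
Pareto-optimal: A, B, C, F, H, J → 6.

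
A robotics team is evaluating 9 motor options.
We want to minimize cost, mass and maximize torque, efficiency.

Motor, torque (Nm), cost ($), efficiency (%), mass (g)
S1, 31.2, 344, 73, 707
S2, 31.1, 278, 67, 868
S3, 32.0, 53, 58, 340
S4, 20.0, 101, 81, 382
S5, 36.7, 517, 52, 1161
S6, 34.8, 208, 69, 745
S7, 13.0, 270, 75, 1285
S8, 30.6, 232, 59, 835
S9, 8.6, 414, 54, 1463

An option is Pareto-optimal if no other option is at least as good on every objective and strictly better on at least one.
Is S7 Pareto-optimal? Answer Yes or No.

No

S4 vs S7: torque 20.0≥13.0, cost 101≤270, efficiency 81≥75, mass 382≤1285 — S4 is at least as good on every objective and strictly better on at least one, so S4 dominates S7.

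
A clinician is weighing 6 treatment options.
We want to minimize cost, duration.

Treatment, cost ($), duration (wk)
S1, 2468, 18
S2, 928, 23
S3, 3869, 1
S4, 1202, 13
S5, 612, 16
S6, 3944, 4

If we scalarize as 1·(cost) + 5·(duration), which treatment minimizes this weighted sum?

S1: 1·2468 + 5·18 = 2558
S2: 1·928 + 5·23 = 1043
S3: 1·3869 + 5·1 = 3874
S4: 1·1202 + 5·13 = 1267
S5: 1·612 + 5·16 = 692
S6: 1·3944 + 5·4 = 3964
Lowest: S5 at 692.

S5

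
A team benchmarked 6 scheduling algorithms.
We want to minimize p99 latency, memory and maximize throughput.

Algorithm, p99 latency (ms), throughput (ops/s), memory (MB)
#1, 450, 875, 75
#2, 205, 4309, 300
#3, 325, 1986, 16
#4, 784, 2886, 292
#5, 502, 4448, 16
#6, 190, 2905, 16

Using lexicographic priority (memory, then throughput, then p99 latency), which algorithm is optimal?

First minimize memory: best is 16, kept {#3, #5, #6}.
Then maximize throughput: best is 4448, kept {#5}.

#5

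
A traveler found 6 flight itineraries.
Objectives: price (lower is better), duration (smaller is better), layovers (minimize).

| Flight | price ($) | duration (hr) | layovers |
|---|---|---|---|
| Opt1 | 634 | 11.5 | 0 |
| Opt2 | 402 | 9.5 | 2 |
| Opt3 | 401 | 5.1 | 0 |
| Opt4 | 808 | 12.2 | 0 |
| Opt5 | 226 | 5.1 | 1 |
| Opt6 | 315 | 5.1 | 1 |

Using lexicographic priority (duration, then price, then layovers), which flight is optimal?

Opt5

First minimize duration: best is 5.1, kept {Opt3, Opt5, Opt6}.
Then minimize price: best is 226, kept {Opt5}.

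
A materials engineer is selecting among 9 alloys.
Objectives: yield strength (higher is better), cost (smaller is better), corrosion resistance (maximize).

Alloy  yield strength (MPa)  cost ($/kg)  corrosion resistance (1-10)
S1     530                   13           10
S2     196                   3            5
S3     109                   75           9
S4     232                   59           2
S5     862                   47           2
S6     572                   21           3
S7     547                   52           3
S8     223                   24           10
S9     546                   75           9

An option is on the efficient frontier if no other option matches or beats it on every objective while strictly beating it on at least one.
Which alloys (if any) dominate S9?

none

S1: worse on yield strength (530 vs 546).
S2: worse on yield strength (196 vs 546).
S3: worse on yield strength (109 vs 546).
S4: worse on yield strength (232 vs 546).
S5: worse on corrosion resistance (2 vs 9).
S6: worse on corrosion resistance (3 vs 9).
S7: worse on corrosion resistance (3 vs 9).
S8: worse on yield strength (223 vs 546).
No option dominates S9.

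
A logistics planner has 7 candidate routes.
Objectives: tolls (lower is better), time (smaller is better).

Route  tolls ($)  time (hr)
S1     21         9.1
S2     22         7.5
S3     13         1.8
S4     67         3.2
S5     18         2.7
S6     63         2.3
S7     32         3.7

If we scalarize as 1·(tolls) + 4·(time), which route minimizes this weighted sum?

S3

S1: 1·21 + 4·9.1 = 57.4
S2: 1·22 + 4·7.5 = 52.0
S3: 1·13 + 4·1.8 = 20.2
S4: 1·67 + 4·3.2 = 79.8
S5: 1·18 + 4·2.7 = 28.8
S6: 1·63 + 4·2.3 = 72.2
S7: 1·32 + 4·3.7 = 46.8
Lowest: S3 at 20.2.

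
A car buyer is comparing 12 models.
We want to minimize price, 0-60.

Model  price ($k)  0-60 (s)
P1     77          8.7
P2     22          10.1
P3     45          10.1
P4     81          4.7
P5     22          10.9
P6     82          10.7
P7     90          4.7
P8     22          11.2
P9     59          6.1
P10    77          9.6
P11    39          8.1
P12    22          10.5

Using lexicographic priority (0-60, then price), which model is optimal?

First minimize 0-60: best is 4.7, kept {P4, P7}.
Then minimize price: best is 81, kept {P4}.

P4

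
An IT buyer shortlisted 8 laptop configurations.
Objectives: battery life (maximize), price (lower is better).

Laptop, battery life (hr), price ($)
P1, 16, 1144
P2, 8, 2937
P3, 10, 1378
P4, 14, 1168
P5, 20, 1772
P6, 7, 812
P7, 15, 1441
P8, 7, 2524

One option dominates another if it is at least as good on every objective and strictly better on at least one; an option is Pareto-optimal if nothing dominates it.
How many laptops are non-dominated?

P1: not dominated.
P2: dominated by P1 (battery life 16≥8, price 1144≤2937).
P3: dominated by P1 (battery life 16≥10, price 1144≤1378).
P4: dominated by P1 (battery life 16≥14, price 1144≤1168).
P5: not dominated (best battery life).
P6: not dominated (best price).
P7: dominated by P1 (battery life 16≥15, price 1144≤1441).
P8: dominated by P1 (battery life 16≥7, price 1144≤2524).
Pareto-optimal: P1, P5, P6 → 3.

3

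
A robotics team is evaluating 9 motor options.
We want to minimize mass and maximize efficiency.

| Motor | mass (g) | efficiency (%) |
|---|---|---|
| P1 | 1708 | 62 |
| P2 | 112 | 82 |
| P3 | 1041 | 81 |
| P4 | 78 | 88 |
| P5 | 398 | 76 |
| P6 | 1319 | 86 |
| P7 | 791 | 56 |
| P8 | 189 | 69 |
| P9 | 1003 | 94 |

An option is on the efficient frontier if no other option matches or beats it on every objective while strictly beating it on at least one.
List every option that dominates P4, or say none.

none

P1: worse on mass (1708 vs 78).
P2: worse on mass (112 vs 78).
P3: worse on mass (1041 vs 78).
P5: worse on mass (398 vs 78).
P6: worse on mass (1319 vs 78).
P7: worse on mass (791 vs 78).
P8: worse on mass (189 vs 78).
P9: worse on mass (1003 vs 78).
No option dominates P4.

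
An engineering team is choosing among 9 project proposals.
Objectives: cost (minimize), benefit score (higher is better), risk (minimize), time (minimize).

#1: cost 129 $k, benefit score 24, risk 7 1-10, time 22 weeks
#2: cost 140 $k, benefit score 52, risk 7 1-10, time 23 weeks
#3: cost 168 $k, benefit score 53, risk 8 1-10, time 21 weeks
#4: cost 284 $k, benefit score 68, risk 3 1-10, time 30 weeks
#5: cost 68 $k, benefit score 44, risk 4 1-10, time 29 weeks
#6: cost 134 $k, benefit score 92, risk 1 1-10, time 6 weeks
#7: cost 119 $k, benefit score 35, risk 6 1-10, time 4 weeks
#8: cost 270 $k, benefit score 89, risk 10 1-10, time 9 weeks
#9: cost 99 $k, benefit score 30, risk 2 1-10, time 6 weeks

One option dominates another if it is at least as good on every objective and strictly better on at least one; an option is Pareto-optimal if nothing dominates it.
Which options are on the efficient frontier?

#5, #6, #7, #9

#1: dominated by #7 (cost 119≤129, benefit score 35≥24, risk 6≤7, time 4≤22).
#2: dominated by #6 (cost 134≤140, benefit score 92≥52, risk 1≤7, time 6≤23).
#3: dominated by #6 (cost 134≤168, benefit score 92≥53, risk 1≤8, time 6≤21).
#4: dominated by #6 (cost 134≤284, benefit score 92≥68, risk 1≤3, time 6≤30).
#5: not dominated (best cost).
#6: not dominated (best benefit score).
#7: not dominated (best time).
#8: dominated by #6 (cost 134≤270, benefit score 92≥89, risk 1≤10, time 6≤9).
#9: not dominated.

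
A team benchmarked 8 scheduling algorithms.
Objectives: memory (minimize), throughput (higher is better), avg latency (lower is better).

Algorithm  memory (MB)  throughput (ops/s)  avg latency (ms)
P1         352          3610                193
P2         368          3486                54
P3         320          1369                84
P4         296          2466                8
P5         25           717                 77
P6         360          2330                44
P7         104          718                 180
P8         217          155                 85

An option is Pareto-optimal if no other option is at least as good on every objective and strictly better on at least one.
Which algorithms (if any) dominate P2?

none

P1: worse on avg latency (193 vs 54).
P3: worse on throughput (1369 vs 3486).
P4: worse on throughput (2466 vs 3486).
P5: worse on throughput (717 vs 3486).
P6: worse on throughput (2330 vs 3486).
P7: worse on throughput (718 vs 3486).
P8: worse on throughput (155 vs 3486).
No option dominates P2.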